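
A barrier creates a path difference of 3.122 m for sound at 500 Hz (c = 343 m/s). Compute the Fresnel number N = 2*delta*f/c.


N = 2*delta*f/c = 2*delta/lambda, where lambda = c/f
lambda = 343 / 500 = 0.686 m
N = 2 * 3.122 / 0.686 = 9.102


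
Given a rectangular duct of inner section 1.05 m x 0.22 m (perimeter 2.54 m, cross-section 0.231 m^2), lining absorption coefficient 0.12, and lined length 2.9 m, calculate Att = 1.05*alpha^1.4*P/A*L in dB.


alpha^1.4 = 0.12^1.4 = 0.0513871
Attenuation rate = 1.05 * alpha^1.4 * P / A
= 1.05 * 0.0513871 * 2.54 / 0.231 = 0.593287 dB/m
Total Att = 0.593287 * 2.9 = 1.7205 dB


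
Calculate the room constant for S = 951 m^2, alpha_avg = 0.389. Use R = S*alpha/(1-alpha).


R = 951 * 0.389 / (1 - 0.389) = 605.46 m^2


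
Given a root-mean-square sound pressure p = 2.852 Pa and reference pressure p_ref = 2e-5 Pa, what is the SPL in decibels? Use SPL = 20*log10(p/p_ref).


p / p_ref = 2.852 / 2e-5 = 142600
SPL = 20 * log10(142600) = 103.08 dB


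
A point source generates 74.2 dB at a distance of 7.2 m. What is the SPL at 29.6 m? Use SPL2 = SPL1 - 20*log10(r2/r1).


r2/r1 = 29.6/7.2 = 4.11111
Correction = 20*log10(4.11111) = 12.2792 dB
SPL2 = 74.2 - 12.2792 = 61.921 dB


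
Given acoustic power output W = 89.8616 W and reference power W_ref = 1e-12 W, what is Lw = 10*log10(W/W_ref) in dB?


W / W_ref = 89.8616 / 1e-12 = 8.98616e+13
Lw = 10 * log10(8.98616e+13) = 139.54 dB


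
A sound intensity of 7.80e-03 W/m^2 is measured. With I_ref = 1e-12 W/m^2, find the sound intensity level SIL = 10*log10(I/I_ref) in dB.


I / I_ref = 7.80e-03 / 1e-12 = 7.8e+09
SIL = 10 * log10(7.8e+09) = 98.921 dB


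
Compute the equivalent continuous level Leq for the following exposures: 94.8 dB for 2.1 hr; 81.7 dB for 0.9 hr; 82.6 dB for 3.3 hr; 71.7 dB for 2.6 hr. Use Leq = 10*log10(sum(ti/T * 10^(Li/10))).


T_total = 2.1 + 0.9 + 3.3 + 2.6 = 8.9 hr
(2.1/8.9) * 10^(94.8/10) = 7.12573e+08
(0.9/8.9) * 10^(81.7/10) = 1.49573e+07
(3.3/8.9) * 10^(82.6/10) = 6.74721e+07
(2.6/8.9) * 10^(71.7/10) = 4.32099e+06
Sum = 7.12573e+08 + 1.49573e+07 + 6.74721e+07 + 4.32099e+06 = 7.99323e+08
Leq = 10*log10(7.99323e+08) = 89.027 dB


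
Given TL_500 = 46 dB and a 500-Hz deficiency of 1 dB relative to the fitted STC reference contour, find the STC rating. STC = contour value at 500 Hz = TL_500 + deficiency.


By ASTM E413, STC = value of the fitted reference contour at 500 Hz.
Contour value at 500 Hz = TL_500 + deficiency = 46 + 1 = 47
STC = 47


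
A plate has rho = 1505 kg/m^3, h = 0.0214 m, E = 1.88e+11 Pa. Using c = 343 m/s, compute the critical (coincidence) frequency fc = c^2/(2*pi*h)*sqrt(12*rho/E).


12*rho/E = 12*1505/1.88e+11 = 9.60638e-08
sqrt(12*rho/E) = sqrt(9.60638e-08) = 0.000309942
c^2/(2*pi*h) = 343^2/(2*pi*0.0214) = 874973
fc = 874973 * 0.000309942 = 271.19 Hz


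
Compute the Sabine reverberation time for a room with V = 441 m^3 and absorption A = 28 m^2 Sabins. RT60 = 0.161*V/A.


RT60 = 0.161 * 441 / 28 = 2.5358 s


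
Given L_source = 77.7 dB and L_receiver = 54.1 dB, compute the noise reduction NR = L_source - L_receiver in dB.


NR = L_source - L_receiver (difference between source and receiving room levels)
NR = 77.7 - 54.1 = 23.6 dB


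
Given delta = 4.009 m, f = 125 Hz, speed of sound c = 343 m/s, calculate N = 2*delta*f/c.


N = 2*delta*f/c = 2*delta/lambda, where lambda = c/f
lambda = 343 / 125 = 2.744 m
N = 2 * 4.009 / 2.744 = 2.922


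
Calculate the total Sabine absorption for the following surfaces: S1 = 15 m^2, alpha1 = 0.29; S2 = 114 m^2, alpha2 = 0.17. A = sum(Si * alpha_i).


15 * 0.29 = 4.35
114 * 0.17 = 19.38
A_total = 4.35 + 19.38 = 23.73 m^2


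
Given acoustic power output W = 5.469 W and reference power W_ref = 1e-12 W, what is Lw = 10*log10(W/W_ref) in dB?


W / W_ref = 5.469 / 1e-12 = 5.469e+12
Lw = 10 * log10(5.469e+12) = 127.38 dB


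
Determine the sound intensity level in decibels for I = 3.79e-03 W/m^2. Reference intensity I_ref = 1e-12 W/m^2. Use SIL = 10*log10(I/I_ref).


I / I_ref = 3.79e-03 / 1e-12 = 3.79e+09
SIL = 10 * log10(3.79e+09) = 95.786 dB


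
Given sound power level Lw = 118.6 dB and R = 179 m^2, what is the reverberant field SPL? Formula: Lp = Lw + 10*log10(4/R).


4/R = 4/179 = 0.0223464
Lp = 118.6 + 10*log10(0.0223464) = 102.09 dB


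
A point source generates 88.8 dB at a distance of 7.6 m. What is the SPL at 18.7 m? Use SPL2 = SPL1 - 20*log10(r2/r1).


r2/r1 = 18.7/7.6 = 2.46053
Correction = 20*log10(2.46053) = 7.82057 dB
SPL2 = 88.8 - 7.82057 = 80.979 dB


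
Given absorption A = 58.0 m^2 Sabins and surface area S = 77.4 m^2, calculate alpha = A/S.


Absorption coefficient = absorbed power / incident power
alpha = A / S = 58.0 / 77.4 = 0.74935


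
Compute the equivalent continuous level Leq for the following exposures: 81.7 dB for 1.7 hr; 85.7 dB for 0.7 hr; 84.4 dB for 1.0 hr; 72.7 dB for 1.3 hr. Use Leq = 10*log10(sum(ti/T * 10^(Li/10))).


T_total = 1.7 + 0.7 + 1.0 + 1.3 = 4.7 hr
(1.7/4.7) * 10^(81.7/10) = 5.34997e+07
(0.7/4.7) * 10^(85.7/10) = 5.5335e+07
(1.0/4.7) * 10^(84.4/10) = 5.86006e+07
(1.3/4.7) * 10^(72.7/10) = 5.15045e+06
Sum = 5.34997e+07 + 5.5335e+07 + 5.86006e+07 + 5.15045e+06 = 1.72586e+08
Leq = 10*log10(1.72586e+08) = 82.37 dB


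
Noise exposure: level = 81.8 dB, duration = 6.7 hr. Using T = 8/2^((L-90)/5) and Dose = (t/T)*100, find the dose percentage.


T_allowed = 8 / 2^((81.8 - 90)/5) = 24.9333 hr
Dose = 6.7 / 24.9333 * 100 = 26.872 %


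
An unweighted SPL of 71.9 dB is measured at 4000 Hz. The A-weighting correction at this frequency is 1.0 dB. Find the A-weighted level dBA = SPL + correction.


A-weighting table: 4000 Hz -> 1.0 dB correction
SPL_A = SPL + correction = 71.9 + (1.0) = 72.9 dBA


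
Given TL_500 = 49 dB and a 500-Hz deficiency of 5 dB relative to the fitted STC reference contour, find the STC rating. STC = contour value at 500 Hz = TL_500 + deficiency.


By ASTM E413, STC = value of the fitted reference contour at 500 Hz.
Contour value at 500 Hz = TL_500 + deficiency = 49 + 5 = 54
STC = 54


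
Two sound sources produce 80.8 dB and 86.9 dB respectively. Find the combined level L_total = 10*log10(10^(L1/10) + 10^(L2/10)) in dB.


10^(80.8/10) = 1.20226e+08
10^(86.9/10) = 4.89779e+08
Sum = 1.20226e+08 + 4.89779e+08 = 6.10005e+08
L_total = 10*log10(6.10005e+08) = 87.853 dB


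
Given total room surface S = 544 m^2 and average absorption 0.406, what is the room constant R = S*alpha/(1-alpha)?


R = 544 * 0.406 / (1 - 0.406) = 371.82 m^2


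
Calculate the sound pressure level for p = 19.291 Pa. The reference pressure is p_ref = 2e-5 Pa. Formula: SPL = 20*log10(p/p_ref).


p / p_ref = 19.291 / 2e-5 = 964550
SPL = 20 * log10(964550) = 119.69 dB


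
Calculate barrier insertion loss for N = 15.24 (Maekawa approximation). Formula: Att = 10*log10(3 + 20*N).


3 + 20*N = 3 + 20*15.24 = 307.8
Att = 10*log10(307.8) = 24.883 dB


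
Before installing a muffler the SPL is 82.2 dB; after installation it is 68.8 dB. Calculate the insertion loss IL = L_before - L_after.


Insertion loss = SPL without muffler - SPL with muffler
IL = 82.2 - 68.8 = 13.4 dB


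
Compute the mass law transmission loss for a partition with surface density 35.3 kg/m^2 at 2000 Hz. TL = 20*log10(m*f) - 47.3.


m * f = 35.3 * 2000 = 70600
20*log10(70600) = 96.9761 dB
TL = 96.9761 - 47.3 = 49.676 dB


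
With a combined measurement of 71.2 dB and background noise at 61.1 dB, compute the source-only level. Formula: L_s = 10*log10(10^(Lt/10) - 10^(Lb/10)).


10^(71.2/10) = 1.31826e+07
10^(61.1/10) = 1.28825e+06
Difference = 1.31826e+07 - 1.28825e+06 = 1.18944e+07
L_source = 10*log10(1.18944e+07) = 70.753 dB


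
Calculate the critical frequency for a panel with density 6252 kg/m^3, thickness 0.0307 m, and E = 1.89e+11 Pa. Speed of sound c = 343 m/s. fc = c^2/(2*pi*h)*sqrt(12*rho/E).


12*rho/E = 12*6252/1.89e+11 = 3.96952e-07
sqrt(12*rho/E) = sqrt(3.96952e-07) = 0.000630041
c^2/(2*pi*h) = 343^2/(2*pi*0.0307) = 609916
fc = 609916 * 0.000630041 = 384.27 Hz


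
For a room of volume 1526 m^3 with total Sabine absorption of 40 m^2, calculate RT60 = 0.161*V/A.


RT60 = 0.161 * 1526 / 40 = 6.1421 s


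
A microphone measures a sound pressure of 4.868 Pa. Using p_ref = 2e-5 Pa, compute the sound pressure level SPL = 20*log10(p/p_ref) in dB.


p / p_ref = 4.868 / 2e-5 = 243400
SPL = 20 * log10(243400) = 107.73 dB


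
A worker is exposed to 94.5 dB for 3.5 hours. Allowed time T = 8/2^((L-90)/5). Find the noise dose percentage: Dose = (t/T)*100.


T_allowed = 8 / 2^((94.5 - 90)/5) = 4.28709 hr
Dose = 3.5 / 4.28709 * 100 = 81.64 %


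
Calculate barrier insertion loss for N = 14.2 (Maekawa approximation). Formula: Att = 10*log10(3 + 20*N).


3 + 20*N = 3 + 20*14.2 = 287
Att = 10*log10(287) = 24.579 dB


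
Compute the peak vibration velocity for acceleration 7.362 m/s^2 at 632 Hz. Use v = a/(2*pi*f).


omega = 2*pi*f = 2*pi*632 = 3970.97 rad/s
v = a / omega = 7.362 / 3970.97 = 0.001854 m/s


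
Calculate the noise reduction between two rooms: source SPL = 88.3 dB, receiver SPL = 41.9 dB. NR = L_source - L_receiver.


NR = L_source - L_receiver (difference between source and receiving room levels)
NR = 88.3 - 41.9 = 46.4 dB


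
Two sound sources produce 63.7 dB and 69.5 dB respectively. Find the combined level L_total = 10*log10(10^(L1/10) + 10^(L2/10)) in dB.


10^(63.7/10) = 2.34423e+06
10^(69.5/10) = 8.91251e+06
Sum = 2.34423e+06 + 8.91251e+06 = 1.12567e+07
L_total = 10*log10(1.12567e+07) = 70.514 dB


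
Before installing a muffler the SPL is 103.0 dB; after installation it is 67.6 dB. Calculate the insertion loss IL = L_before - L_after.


Insertion loss = SPL without muffler - SPL with muffler
IL = 103.0 - 67.6 = 35.4 dB


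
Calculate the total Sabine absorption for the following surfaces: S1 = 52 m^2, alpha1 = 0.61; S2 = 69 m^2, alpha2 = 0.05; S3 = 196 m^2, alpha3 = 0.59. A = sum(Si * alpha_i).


52 * 0.61 = 31.72
69 * 0.05 = 3.45
196 * 0.59 = 115.64
A_total = 31.72 + 3.45 + 115.64 = 150.81 m^2


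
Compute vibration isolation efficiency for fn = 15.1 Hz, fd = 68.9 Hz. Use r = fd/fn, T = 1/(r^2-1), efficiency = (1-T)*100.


r = 68.9 / 15.1 = 4.56291
r^2 - 1 = 4.56291^2 - 1 = 19.8201
T = 1/19.8201 = 0.0504538
Efficiency = (1 - 0.0504538)*100 = 94.955 %


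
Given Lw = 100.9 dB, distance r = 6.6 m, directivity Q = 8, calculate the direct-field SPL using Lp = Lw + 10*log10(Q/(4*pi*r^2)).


4*pi*r^2 = 4*pi*6.6^2 = 547.391 m^2
Q / (4*pi*r^2) = 8 / 547.391 = 0.0146148
Lp = 100.9 + 10*log10(0.0146148) = 82.548 dB


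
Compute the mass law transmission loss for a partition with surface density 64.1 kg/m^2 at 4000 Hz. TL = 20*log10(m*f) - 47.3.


m * f = 64.1 * 4000 = 256400
20*log10(256400) = 108.178 dB
TL = 108.178 - 47.3 = 60.878 dB


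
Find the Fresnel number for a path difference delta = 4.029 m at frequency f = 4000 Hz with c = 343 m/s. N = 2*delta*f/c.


N = 2*delta*f/c = 2*delta/lambda, where lambda = c/f
lambda = 343 / 4000 = 0.08575 m
N = 2 * 4.029 / 0.08575 = 93.971


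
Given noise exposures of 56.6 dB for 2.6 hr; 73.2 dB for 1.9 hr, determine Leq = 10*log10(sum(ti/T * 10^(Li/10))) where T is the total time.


T_total = 2.6 + 1.9 = 4.5 hr
(2.6/4.5) * 10^(56.6/10) = 264095
(1.9/4.5) * 10^(73.2/10) = 8.82147e+06
Sum = 264095 + 8.82147e+06 = 9.08556e+06
Leq = 10*log10(9.08556e+06) = 69.584 dB


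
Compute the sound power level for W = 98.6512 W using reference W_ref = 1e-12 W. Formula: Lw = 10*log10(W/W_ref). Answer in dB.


W / W_ref = 98.6512 / 1e-12 = 9.86512e+13
Lw = 10 * log10(9.86512e+13) = 139.94 dB


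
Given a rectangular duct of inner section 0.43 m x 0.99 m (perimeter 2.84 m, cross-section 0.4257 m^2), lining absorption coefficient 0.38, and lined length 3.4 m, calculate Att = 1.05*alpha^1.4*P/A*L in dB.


alpha^1.4 = 0.38^1.4 = 0.258046
Attenuation rate = 1.05 * alpha^1.4 * P / A
= 1.05 * 0.258046 * 2.84 / 0.4257 = 1.80759 dB/m
Total Att = 1.80759 * 3.4 = 6.1458 dB


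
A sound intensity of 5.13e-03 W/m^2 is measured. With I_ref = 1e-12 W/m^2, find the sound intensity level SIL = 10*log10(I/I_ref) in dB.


I / I_ref = 5.13e-03 / 1e-12 = 5.13e+09
SIL = 10 * log10(5.13e+09) = 97.101 dB


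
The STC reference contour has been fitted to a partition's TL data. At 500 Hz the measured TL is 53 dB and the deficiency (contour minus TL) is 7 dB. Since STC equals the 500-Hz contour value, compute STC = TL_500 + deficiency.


By ASTM E413, STC = value of the fitted reference contour at 500 Hz.
Contour value at 500 Hz = TL_500 + deficiency = 53 + 7 = 60
STC = 60


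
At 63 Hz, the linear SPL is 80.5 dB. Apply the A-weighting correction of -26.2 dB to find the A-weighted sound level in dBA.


A-weighting table: 63 Hz -> -26.2 dB correction
SPL_A = SPL + correction = 80.5 + (-26.2) = 54.3 dBA


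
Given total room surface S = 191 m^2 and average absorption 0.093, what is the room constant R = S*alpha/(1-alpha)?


R = 191 * 0.093 / (1 - 0.093) = 19.584 m^2


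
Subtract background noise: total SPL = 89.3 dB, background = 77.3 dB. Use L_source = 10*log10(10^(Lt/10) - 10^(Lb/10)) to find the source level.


10^(89.3/10) = 8.51138e+08
10^(77.3/10) = 5.37032e+07
Difference = 8.51138e+08 - 5.37032e+07 = 7.97435e+08
L_source = 10*log10(7.97435e+08) = 89.017 dB


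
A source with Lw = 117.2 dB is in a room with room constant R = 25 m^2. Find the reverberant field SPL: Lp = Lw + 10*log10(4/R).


4/R = 4/25 = 0.16
Lp = 117.2 + 10*log10(0.16) = 109.24 dB


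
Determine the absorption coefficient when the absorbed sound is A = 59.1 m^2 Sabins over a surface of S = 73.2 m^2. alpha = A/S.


Absorption coefficient = absorbed power / incident power
alpha = A / S = 59.1 / 73.2 = 0.80738


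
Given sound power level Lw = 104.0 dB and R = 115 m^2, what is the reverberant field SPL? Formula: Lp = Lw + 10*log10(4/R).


4/R = 4/115 = 0.0347826
Lp = 104.0 + 10*log10(0.0347826) = 89.414 dB


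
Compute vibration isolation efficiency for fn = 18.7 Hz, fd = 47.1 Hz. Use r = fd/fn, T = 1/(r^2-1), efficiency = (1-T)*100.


r = 47.1 / 18.7 = 2.51872
r^2 - 1 = 2.51872^2 - 1 = 5.34395
T = 1/5.34395 = 0.187127
Efficiency = (1 - 0.187127)*100 = 81.287 %


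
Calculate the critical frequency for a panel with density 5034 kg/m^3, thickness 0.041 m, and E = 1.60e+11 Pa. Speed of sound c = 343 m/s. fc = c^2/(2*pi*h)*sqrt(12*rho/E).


12*rho/E = 12*5034/1.60e+11 = 3.7755e-07
sqrt(12*rho/E) = sqrt(3.7755e-07) = 0.000614451
c^2/(2*pi*h) = 343^2/(2*pi*0.041) = 456693
fc = 456693 * 0.000614451 = 280.62 Hz


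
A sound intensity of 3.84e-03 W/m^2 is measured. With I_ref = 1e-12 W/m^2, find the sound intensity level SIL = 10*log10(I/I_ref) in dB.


I / I_ref = 3.84e-03 / 1e-12 = 3.84e+09
SIL = 10 * log10(3.84e+09) = 95.843 dB


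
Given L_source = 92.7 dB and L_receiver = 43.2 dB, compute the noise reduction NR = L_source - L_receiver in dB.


NR = L_source - L_receiver (difference between source and receiving room levels)
NR = 92.7 - 43.2 = 49.5 dB


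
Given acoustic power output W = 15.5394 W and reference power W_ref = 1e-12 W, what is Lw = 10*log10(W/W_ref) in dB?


W / W_ref = 15.5394 / 1e-12 = 1.55394e+13
Lw = 10 * log10(1.55394e+13) = 131.91 dB


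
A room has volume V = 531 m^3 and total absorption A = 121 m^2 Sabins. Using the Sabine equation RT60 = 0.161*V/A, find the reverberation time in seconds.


RT60 = 0.161 * 531 / 121 = 0.70654 s


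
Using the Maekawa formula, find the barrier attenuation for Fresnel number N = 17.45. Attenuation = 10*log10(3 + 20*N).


3 + 20*N = 3 + 20*17.45 = 352
Att = 10*log10(352) = 25.465 dB


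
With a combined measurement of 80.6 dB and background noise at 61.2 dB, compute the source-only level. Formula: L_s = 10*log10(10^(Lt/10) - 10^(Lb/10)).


10^(80.6/10) = 1.14815e+08
10^(61.2/10) = 1.31826e+06
Difference = 1.14815e+08 - 1.31826e+06 = 1.13497e+08
L_source = 10*log10(1.13497e+08) = 80.55 dB


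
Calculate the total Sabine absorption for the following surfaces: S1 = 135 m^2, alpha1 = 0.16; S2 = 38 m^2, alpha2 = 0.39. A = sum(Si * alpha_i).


135 * 0.16 = 21.6
38 * 0.39 = 14.82
A_total = 21.6 + 14.82 = 36.42 m^2


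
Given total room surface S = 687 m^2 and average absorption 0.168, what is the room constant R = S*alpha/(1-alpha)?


R = 687 * 0.168 / (1 - 0.168) = 138.72 m^2


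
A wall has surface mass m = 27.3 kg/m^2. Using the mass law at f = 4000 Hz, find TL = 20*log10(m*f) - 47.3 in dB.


m * f = 27.3 * 4000 = 109200
20*log10(109200) = 100.764 dB
TL = 100.764 - 47.3 = 53.464 dB


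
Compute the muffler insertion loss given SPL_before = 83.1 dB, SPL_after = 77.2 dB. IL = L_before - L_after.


Insertion loss = SPL without muffler - SPL with muffler
IL = 83.1 - 77.2 = 5.9 dB


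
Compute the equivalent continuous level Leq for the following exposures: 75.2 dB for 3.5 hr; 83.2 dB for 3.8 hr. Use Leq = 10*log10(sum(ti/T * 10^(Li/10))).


T_total = 3.5 + 3.8 = 7.3 hr
(3.5/7.3) * 10^(75.2/10) = 1.58761e+07
(3.8/7.3) * 10^(83.2/10) = 1.08758e+08
Sum = 1.58761e+07 + 1.08758e+08 = 1.24634e+08
Leq = 10*log10(1.24634e+08) = 80.956 dB


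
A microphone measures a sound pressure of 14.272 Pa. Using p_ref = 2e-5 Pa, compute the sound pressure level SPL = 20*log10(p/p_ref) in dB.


p / p_ref = 14.272 / 2e-5 = 713600
SPL = 20 * log10(713600) = 117.07 dB


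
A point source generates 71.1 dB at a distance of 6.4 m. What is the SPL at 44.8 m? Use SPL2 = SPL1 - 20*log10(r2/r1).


r2/r1 = 44.8/6.4 = 7
Correction = 20*log10(7) = 16.902 dB
SPL2 = 71.1 - 16.902 = 54.198 dB


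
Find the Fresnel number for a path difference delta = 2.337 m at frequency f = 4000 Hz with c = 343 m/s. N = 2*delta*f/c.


N = 2*delta*f/c = 2*delta/lambda, where lambda = c/f
lambda = 343 / 4000 = 0.08575 m
N = 2 * 2.337 / 0.08575 = 54.507


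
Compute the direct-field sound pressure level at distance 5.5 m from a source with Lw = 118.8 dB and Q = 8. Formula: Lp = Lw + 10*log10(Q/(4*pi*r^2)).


4*pi*r^2 = 4*pi*5.5^2 = 380.133 m^2
Q / (4*pi*r^2) = 8 / 380.133 = 0.0210453
Lp = 118.8 + 10*log10(0.0210453) = 102.03 dB


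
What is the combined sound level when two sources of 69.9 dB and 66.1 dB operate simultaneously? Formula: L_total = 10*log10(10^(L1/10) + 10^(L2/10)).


10^(69.9/10) = 9.77237e+06
10^(66.1/10) = 4.0738e+06
Sum = 9.77237e+06 + 4.0738e+06 = 1.38462e+07
L_total = 10*log10(1.38462e+07) = 71.413 dB


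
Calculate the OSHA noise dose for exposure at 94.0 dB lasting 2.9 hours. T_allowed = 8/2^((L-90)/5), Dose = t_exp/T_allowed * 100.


T_allowed = 8 / 2^((94.0 - 90)/5) = 4.59479 hr
Dose = 2.9 / 4.59479 * 100 = 63.115 %


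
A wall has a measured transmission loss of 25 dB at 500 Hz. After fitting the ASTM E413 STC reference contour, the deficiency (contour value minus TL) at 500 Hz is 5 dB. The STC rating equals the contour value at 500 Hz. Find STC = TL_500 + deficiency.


By ASTM E413, STC = value of the fitted reference contour at 500 Hz.
Contour value at 500 Hz = TL_500 + deficiency = 25 + 5 = 30
STC = 30


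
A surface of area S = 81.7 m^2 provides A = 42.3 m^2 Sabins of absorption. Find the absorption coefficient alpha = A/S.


Absorption coefficient = absorbed power / incident power
alpha = A / S = 42.3 / 81.7 = 0.51775


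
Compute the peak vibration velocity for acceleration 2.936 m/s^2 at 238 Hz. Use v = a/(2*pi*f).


omega = 2*pi*f = 2*pi*238 = 1495.4 rad/s
v = a / omega = 2.936 / 1495.4 = 0.0019634 m/s


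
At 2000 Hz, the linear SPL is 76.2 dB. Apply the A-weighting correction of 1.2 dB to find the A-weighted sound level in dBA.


A-weighting table: 2000 Hz -> 1.2 dB correction
SPL_A = SPL + correction = 76.2 + (1.2) = 77.4 dBA


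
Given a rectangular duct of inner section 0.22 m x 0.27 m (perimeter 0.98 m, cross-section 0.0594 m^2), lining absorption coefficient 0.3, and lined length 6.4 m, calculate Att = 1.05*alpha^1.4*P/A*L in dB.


alpha^1.4 = 0.3^1.4 = 0.18534
Attenuation rate = 1.05 * alpha^1.4 * P / A
= 1.05 * 0.18534 * 0.98 / 0.0594 = 3.21069 dB/m
Total Att = 3.21069 * 6.4 = 20.548 dB


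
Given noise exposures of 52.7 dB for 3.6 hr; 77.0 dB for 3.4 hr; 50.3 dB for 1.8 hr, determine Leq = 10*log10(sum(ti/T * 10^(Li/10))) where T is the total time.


T_total = 3.6 + 3.4 + 1.8 = 8.8 hr
(3.6/8.8) * 10^(52.7/10) = 76176.3
(3.4/8.8) * 10^(77.0/10) = 1.93641e+07
(1.8/8.8) * 10^(50.3/10) = 21917.4
Sum = 76176.3 + 1.93641e+07 + 21917.4 = 1.94622e+07
Leq = 10*log10(1.94622e+07) = 72.892 dB


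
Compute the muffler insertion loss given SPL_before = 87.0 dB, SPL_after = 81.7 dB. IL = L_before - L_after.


Insertion loss = SPL without muffler - SPL with muffler
IL = 87.0 - 81.7 = 5.3 dB


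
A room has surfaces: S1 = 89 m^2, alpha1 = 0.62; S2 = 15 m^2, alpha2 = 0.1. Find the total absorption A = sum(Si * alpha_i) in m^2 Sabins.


89 * 0.62 = 55.18
15 * 0.1 = 1.5
A_total = 55.18 + 1.5 = 56.68 m^2


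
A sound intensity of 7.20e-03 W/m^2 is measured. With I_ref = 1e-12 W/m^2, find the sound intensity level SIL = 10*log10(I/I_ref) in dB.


I / I_ref = 7.20e-03 / 1e-12 = 7.2e+09
SIL = 10 * log10(7.2e+09) = 98.573 dB


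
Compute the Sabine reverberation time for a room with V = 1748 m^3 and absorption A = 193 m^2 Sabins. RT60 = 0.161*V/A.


RT60 = 0.161 * 1748 / 193 = 1.4582 s


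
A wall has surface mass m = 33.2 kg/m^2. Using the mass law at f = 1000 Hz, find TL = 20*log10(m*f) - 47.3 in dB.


m * f = 33.2 * 1000 = 33200
20*log10(33200) = 90.4228 dB
TL = 90.4228 - 47.3 = 43.123 dB


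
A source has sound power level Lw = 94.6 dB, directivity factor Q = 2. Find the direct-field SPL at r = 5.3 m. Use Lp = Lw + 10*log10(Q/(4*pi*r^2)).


4*pi*r^2 = 4*pi*5.3^2 = 352.989 m^2
Q / (4*pi*r^2) = 2 / 352.989 = 0.0056659
Lp = 94.6 + 10*log10(0.0056659) = 72.133 dB


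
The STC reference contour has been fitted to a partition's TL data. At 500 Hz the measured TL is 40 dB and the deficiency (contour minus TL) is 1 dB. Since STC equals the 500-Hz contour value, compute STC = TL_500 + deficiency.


By ASTM E413, STC = value of the fitted reference contour at 500 Hz.
Contour value at 500 Hz = TL_500 + deficiency = 40 + 1 = 41
STC = 41


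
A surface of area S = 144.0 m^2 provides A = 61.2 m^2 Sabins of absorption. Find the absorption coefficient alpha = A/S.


Absorption coefficient = absorbed power / incident power
alpha = A / S = 61.2 / 144.0 = 0.425


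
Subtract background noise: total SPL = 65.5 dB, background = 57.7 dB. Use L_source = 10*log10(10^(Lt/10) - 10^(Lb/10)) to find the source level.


10^(65.5/10) = 3.54813e+06
10^(57.7/10) = 588844
Difference = 3.54813e+06 - 588844 = 2.95929e+06
L_source = 10*log10(2.95929e+06) = 64.712 dB


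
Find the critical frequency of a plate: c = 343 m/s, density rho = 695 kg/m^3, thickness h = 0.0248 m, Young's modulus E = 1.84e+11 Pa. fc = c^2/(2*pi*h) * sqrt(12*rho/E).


12*rho/E = 12*695/1.84e+11 = 4.53261e-08
sqrt(12*rho/E) = sqrt(4.53261e-08) = 0.000212899
c^2/(2*pi*h) = 343^2/(2*pi*0.0248) = 755017
fc = 755017 * 0.000212899 = 160.74 Hz


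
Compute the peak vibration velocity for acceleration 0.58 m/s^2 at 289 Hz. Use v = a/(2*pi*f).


omega = 2*pi*f = 2*pi*289 = 1815.84 rad/s
v = a / omega = 0.58 / 1815.84 = 0.00031941 m/s


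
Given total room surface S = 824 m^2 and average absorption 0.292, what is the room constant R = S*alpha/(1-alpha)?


R = 824 * 0.292 / (1 - 0.292) = 339.84 m^2


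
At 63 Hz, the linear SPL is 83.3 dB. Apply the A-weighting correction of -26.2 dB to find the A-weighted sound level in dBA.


A-weighting table: 63 Hz -> -26.2 dB correction
SPL_A = SPL + correction = 83.3 + (-26.2) = 57.1 dBA


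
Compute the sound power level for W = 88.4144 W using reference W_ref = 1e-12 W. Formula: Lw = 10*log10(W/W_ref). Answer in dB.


W / W_ref = 88.4144 / 1e-12 = 8.84144e+13
Lw = 10 * log10(8.84144e+13) = 139.47 dB


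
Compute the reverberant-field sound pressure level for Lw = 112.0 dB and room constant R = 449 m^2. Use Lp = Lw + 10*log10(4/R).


4/R = 4/449 = 0.00890869
Lp = 112.0 + 10*log10(0.00890869) = 91.498 dB


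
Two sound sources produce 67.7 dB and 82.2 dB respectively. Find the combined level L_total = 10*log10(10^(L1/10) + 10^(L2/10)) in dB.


10^(67.7/10) = 5.88844e+06
10^(82.2/10) = 1.65959e+08
Sum = 5.88844e+06 + 1.65959e+08 = 1.71847e+08
L_total = 10*log10(1.71847e+08) = 82.351 dB


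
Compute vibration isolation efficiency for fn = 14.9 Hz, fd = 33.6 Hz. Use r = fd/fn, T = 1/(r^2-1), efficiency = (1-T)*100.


r = 33.6 / 14.9 = 2.25503
r^2 - 1 = 2.25503^2 - 1 = 4.08516
T = 1/4.08516 = 0.244788
Efficiency = (1 - 0.244788)*100 = 75.521 %


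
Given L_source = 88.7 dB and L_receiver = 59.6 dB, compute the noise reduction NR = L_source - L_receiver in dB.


NR = L_source - L_receiver (difference between source and receiving room levels)
NR = 88.7 - 59.6 = 29.1 dB


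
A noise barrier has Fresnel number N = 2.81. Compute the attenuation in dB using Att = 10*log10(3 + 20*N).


3 + 20*N = 3 + 20*2.81 = 59.2
Att = 10*log10(59.2) = 17.723 dB


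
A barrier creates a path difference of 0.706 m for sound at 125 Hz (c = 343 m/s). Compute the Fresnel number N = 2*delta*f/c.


N = 2*delta*f/c = 2*delta/lambda, where lambda = c/f
lambda = 343 / 125 = 2.744 m
N = 2 * 0.706 / 2.744 = 0.51458


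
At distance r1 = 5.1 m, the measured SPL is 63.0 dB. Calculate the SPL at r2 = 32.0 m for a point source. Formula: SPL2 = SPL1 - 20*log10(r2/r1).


r2/r1 = 32.0/5.1 = 6.27451
Correction = 20*log10(6.27451) = 15.9516 dB
SPL2 = 63.0 - 15.9516 = 47.048 dB


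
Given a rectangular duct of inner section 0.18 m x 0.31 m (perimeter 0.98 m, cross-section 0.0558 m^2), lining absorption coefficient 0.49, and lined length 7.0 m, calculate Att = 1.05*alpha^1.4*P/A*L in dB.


alpha^1.4 = 0.49^1.4 = 0.368362
Attenuation rate = 1.05 * alpha^1.4 * P / A
= 1.05 * 0.368362 * 0.98 / 0.0558 = 6.79291 dB/m
Total Att = 6.79291 * 7.0 = 47.55 dB


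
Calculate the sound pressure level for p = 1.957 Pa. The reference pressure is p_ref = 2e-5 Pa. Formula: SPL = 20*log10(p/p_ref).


p / p_ref = 1.957 / 2e-5 = 97850
SPL = 20 * log10(97850) = 99.811 dB


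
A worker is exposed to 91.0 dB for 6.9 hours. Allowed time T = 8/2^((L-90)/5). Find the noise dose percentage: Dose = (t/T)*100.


T_allowed = 8 / 2^((91.0 - 90)/5) = 6.9644 hr
Dose = 6.9 / 6.9644 * 100 = 99.075 %


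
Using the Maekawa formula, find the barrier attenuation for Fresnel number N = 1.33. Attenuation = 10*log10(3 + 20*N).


3 + 20*N = 3 + 20*1.33 = 29.6
Att = 10*log10(29.6) = 14.713 dB


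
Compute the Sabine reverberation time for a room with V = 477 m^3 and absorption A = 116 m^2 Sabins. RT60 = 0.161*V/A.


RT60 = 0.161 * 477 / 116 = 0.66204 s


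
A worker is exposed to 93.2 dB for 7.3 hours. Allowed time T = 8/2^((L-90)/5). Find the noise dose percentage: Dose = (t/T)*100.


T_allowed = 8 / 2^((93.2 - 90)/5) = 5.1337 hr
Dose = 7.3 / 5.1337 * 100 = 142.2 %


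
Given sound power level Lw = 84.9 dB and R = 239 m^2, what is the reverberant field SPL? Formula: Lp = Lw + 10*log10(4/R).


4/R = 4/239 = 0.0167364
Lp = 84.9 + 10*log10(0.0167364) = 67.137 dB


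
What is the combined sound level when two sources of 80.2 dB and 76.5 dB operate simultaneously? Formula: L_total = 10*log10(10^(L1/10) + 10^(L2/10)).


10^(80.2/10) = 1.04713e+08
10^(76.5/10) = 4.46684e+07
Sum = 1.04713e+08 + 4.46684e+07 = 1.49381e+08
L_total = 10*log10(1.49381e+08) = 81.743 dB


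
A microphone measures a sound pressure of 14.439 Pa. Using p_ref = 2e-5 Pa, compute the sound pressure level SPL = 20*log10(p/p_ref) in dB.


p / p_ref = 14.439 / 2e-5 = 721950
SPL = 20 * log10(721950) = 117.17 dB


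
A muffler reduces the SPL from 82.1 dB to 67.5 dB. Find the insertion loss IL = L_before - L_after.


Insertion loss = SPL without muffler - SPL with muffler
IL = 82.1 - 67.5 = 14.6 dB


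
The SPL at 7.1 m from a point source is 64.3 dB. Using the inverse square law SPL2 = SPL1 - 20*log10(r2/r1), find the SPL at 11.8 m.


r2/r1 = 11.8/7.1 = 1.66197
Correction = 20*log10(1.66197) = 4.41246 dB
SPL2 = 64.3 - 4.41246 = 59.888 dB


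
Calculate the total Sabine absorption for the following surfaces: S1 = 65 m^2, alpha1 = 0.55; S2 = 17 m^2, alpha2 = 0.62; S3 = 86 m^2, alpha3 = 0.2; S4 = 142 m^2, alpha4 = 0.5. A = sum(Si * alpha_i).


65 * 0.55 = 35.75
17 * 0.62 = 10.54
86 * 0.2 = 17.2
142 * 0.5 = 71
A_total = 35.75 + 10.54 + 17.2 + 71 = 134.49 m^2


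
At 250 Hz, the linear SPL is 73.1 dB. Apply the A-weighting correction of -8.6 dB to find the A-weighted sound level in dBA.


A-weighting table: 250 Hz -> -8.6 dB correction
SPL_A = SPL + correction = 73.1 + (-8.6) = 64.5 dBA


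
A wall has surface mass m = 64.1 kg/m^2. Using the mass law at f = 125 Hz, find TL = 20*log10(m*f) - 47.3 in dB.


m * f = 64.1 * 125 = 8012.5
20*log10(8012.5) = 78.0754 dB
TL = 78.0754 - 47.3 = 30.775 dB


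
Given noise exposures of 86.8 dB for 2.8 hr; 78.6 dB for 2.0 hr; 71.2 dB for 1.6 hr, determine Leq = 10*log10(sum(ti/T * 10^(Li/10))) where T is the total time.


T_total = 2.8 + 2.0 + 1.6 = 6.4 hr
(2.8/6.4) * 10^(86.8/10) = 2.09401e+08
(2.0/6.4) * 10^(78.6/10) = 2.26386e+07
(1.6/6.4) * 10^(71.2/10) = 3.29564e+06
Sum = 2.09401e+08 + 2.26386e+07 + 3.29564e+06 = 2.35335e+08
Leq = 10*log10(2.35335e+08) = 83.717 dB


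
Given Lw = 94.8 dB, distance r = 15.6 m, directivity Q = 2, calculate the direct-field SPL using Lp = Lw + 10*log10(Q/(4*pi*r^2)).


4*pi*r^2 = 4*pi*15.6^2 = 3058.15 m^2
Q / (4*pi*r^2) = 2 / 3058.15 = 0.00065399
Lp = 94.8 + 10*log10(0.00065399) = 62.956 dB


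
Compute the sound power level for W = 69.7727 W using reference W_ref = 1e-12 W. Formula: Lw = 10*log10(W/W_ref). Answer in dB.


W / W_ref = 69.7727 / 1e-12 = 6.97727e+13
Lw = 10 * log10(6.97727e+13) = 138.44 dB


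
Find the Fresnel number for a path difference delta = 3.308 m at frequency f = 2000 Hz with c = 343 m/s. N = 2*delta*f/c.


N = 2*delta*f/c = 2*delta/lambda, where lambda = c/f
lambda = 343 / 2000 = 0.1715 m
N = 2 * 3.308 / 0.1715 = 38.577


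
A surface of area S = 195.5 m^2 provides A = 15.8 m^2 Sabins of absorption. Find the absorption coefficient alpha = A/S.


Absorption coefficient = absorbed power / incident power
alpha = A / S = 15.8 / 195.5 = 0.080818


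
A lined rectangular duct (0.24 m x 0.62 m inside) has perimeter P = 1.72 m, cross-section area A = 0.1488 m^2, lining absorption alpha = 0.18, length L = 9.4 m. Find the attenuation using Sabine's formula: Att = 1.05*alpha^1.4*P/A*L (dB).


alpha^1.4 = 0.18^1.4 = 0.0906529
Attenuation rate = 1.05 * alpha^1.4 * P / A
= 1.05 * 0.0906529 * 1.72 / 0.1488 = 1.10026 dB/m
Total Att = 1.10026 * 9.4 = 10.342 dB


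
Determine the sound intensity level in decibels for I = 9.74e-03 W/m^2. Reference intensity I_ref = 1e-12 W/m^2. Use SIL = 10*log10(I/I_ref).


I / I_ref = 9.74e-03 / 1e-12 = 9.74e+09
SIL = 10 * log10(9.74e+09) = 99.886 dB


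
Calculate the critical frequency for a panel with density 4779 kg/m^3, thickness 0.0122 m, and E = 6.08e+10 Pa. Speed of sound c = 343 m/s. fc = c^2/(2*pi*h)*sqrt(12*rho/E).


12*rho/E = 12*4779/6.08e+10 = 9.43224e-07
sqrt(12*rho/E) = sqrt(9.43224e-07) = 0.000971197
c^2/(2*pi*h) = 343^2/(2*pi*0.0122) = 1.53479e+06
fc = 1.53479e+06 * 0.000971197 = 1490.6 Hz


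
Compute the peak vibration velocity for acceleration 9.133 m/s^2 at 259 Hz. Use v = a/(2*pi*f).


omega = 2*pi*f = 2*pi*259 = 1627.34 rad/s
v = a / omega = 9.133 / 1627.34 = 0.0056122 m/s


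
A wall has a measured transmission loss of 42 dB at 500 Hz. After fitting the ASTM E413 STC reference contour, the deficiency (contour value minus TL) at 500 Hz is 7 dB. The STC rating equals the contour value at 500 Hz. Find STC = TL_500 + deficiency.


By ASTM E413, STC = value of the fitted reference contour at 500 Hz.
Contour value at 500 Hz = TL_500 + deficiency = 42 + 7 = 49
STC = 49


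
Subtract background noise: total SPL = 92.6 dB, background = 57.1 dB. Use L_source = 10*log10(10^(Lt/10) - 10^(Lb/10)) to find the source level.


10^(92.6/10) = 1.8197e+09
10^(57.1/10) = 512861
Difference = 1.8197e+09 - 512861 = 1.81919e+09
L_source = 10*log10(1.81919e+09) = 92.599 dB


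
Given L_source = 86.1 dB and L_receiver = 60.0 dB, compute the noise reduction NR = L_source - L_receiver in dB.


NR = L_source - L_receiver (difference between source and receiving room levels)
NR = 86.1 - 60.0 = 26.1 dB


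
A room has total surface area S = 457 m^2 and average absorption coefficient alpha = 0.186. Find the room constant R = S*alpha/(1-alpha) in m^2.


R = 457 * 0.186 / (1 - 0.186) = 104.43 m^2


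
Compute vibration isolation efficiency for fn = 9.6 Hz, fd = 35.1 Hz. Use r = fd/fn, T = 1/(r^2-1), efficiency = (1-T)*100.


r = 35.1 / 9.6 = 3.65625
r^2 - 1 = 3.65625^2 - 1 = 12.3682
T = 1/12.3682 = 0.0808525
Efficiency = (1 - 0.0808525)*100 = 91.915 %


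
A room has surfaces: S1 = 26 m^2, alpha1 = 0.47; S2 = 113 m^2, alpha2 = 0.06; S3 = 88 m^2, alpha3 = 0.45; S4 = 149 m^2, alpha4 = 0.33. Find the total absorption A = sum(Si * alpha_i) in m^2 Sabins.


26 * 0.47 = 12.22
113 * 0.06 = 6.78
88 * 0.45 = 39.6
149 * 0.33 = 49.17
A_total = 12.22 + 6.78 + 39.6 + 49.17 = 107.77 m^2


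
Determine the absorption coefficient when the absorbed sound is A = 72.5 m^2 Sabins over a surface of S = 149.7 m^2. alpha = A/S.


Absorption coefficient = absorbed power / incident power
alpha = A / S = 72.5 / 149.7 = 0.4843


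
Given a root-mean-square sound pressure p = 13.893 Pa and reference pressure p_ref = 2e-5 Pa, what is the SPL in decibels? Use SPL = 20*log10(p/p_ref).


p / p_ref = 13.893 / 2e-5 = 694650
SPL = 20 * log10(694650) = 116.84 dB


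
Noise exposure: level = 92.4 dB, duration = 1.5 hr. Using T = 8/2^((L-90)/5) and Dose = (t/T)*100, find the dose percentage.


T_allowed = 8 / 2^((92.4 - 90)/5) = 5.73582 hr
Dose = 1.5 / 5.73582 * 100 = 26.151 %


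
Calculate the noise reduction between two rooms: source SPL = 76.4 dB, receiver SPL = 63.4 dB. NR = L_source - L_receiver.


NR = L_source - L_receiver (difference between source and receiving room levels)
NR = 76.4 - 63.4 = 13 dB


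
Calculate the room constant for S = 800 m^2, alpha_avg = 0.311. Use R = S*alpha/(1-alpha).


R = 800 * 0.311 / (1 - 0.311) = 361.1 m^2


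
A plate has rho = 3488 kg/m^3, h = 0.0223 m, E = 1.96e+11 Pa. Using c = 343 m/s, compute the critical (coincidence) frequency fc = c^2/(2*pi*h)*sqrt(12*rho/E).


12*rho/E = 12*3488/1.96e+11 = 2.13551e-07
sqrt(12*rho/E) = sqrt(2.13551e-07) = 0.000462116
c^2/(2*pi*h) = 343^2/(2*pi*0.0223) = 839660
fc = 839660 * 0.000462116 = 388.02 Hz


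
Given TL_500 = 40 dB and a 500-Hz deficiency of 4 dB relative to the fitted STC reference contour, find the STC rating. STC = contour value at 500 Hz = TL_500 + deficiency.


By ASTM E413, STC = value of the fitted reference contour at 500 Hz.
Contour value at 500 Hz = TL_500 + deficiency = 40 + 4 = 44
STC = 44


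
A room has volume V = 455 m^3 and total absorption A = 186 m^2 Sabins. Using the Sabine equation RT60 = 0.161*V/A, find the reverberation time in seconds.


RT60 = 0.161 * 455 / 186 = 0.39384 s


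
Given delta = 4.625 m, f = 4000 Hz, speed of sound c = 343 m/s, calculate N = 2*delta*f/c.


N = 2*delta*f/c = 2*delta/lambda, where lambda = c/f
lambda = 343 / 4000 = 0.08575 m
N = 2 * 4.625 / 0.08575 = 107.87


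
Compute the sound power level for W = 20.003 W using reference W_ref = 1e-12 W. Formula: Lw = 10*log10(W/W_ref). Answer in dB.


W / W_ref = 20.003 / 1e-12 = 2.0003e+13
Lw = 10 * log10(2.0003e+13) = 133.01 dB


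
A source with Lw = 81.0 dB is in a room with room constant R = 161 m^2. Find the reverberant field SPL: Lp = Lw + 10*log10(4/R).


4/R = 4/161 = 0.0248447
Lp = 81.0 + 10*log10(0.0248447) = 64.952 dB


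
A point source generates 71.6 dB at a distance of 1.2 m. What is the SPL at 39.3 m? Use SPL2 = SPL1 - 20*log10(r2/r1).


r2/r1 = 39.3/1.2 = 32.75
Correction = 20*log10(32.75) = 30.3042 dB
SPL2 = 71.6 - 30.3042 = 41.296 dB


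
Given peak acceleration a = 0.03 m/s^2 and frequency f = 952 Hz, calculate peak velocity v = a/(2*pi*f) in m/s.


omega = 2*pi*f = 2*pi*952 = 5981.59 rad/s
v = a / omega = 0.03 / 5981.59 = 5.0154e-06 m/s


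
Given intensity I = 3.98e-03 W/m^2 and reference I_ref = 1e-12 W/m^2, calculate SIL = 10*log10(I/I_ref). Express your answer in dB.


I / I_ref = 3.98e-03 / 1e-12 = 3.98e+09
SIL = 10 * log10(3.98e+09) = 95.999 dB


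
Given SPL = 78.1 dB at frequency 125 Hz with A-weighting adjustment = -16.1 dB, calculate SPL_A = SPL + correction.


A-weighting table: 125 Hz -> -16.1 dB correction
SPL_A = SPL + correction = 78.1 + (-16.1) = 62 dBA


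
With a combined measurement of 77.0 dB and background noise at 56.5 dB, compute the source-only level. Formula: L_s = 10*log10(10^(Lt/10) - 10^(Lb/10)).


10^(77.0/10) = 5.01187e+07
10^(56.5/10) = 446684
Difference = 5.01187e+07 - 446684 = 4.9672e+07
L_source = 10*log10(4.9672e+07) = 76.961 dB


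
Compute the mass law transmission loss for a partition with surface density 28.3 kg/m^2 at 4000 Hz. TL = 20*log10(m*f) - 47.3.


m * f = 28.3 * 4000 = 113200
20*log10(113200) = 101.077 dB
TL = 101.077 - 47.3 = 53.777 dB


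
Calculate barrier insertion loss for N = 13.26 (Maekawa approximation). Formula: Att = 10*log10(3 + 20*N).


3 + 20*N = 3 + 20*13.26 = 268.2
Att = 10*log10(268.2) = 24.285 dB


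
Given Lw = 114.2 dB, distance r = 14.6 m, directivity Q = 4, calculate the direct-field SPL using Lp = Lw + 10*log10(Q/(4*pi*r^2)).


4*pi*r^2 = 4*pi*14.6^2 = 2678.65 m^2
Q / (4*pi*r^2) = 4 / 2678.65 = 0.00149329
Lp = 114.2 + 10*log10(0.00149329) = 85.941 dB


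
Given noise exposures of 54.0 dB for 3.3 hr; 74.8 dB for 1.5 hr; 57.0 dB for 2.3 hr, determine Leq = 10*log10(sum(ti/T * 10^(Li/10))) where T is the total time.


T_total = 3.3 + 1.5 + 2.3 = 7.1 hr
(3.3/7.1) * 10^(54.0/10) = 116750
(1.5/7.1) * 10^(74.8/10) = 6.38018e+06
(2.3/7.1) * 10^(57.0/10) = 162356
Sum = 116750 + 6.38018e+06 + 162356 = 6.65929e+06
Leq = 10*log10(6.65929e+06) = 68.234 dB


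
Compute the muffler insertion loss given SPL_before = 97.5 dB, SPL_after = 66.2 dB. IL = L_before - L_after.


Insertion loss = SPL without muffler - SPL with muffler
IL = 97.5 - 66.2 = 31.3 dB


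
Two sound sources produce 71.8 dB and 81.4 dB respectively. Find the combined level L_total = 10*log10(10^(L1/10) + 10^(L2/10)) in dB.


10^(71.8/10) = 1.51356e+07
10^(81.4/10) = 1.38038e+08
Sum = 1.51356e+07 + 1.38038e+08 = 1.53174e+08
L_total = 10*log10(1.53174e+08) = 81.852 dB


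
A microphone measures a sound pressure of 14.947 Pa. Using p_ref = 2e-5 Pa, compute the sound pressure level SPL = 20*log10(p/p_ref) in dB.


p / p_ref = 14.947 / 2e-5 = 747350
SPL = 20 * log10(747350) = 117.47 dB


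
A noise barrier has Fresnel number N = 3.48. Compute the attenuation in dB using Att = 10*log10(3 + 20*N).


3 + 20*N = 3 + 20*3.48 = 72.6
Att = 10*log10(72.6) = 18.609 dB


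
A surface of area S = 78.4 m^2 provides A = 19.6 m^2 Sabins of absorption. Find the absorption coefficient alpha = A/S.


Absorption coefficient = absorbed power / incident power
alpha = A / S = 19.6 / 78.4 = 0.25


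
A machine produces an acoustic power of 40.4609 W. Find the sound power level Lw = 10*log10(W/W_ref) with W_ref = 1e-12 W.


W / W_ref = 40.4609 / 1e-12 = 4.04609e+13
Lw = 10 * log10(4.04609e+13) = 136.07 dB


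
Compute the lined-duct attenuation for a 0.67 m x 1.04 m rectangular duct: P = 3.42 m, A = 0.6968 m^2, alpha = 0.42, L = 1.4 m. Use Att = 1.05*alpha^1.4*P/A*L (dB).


alpha^1.4 = 0.42^1.4 = 0.296858
Attenuation rate = 1.05 * alpha^1.4 * P / A
= 1.05 * 0.296858 * 3.42 / 0.6968 = 1.52988 dB/m
Total Att = 1.52988 * 1.4 = 2.1418 dB
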